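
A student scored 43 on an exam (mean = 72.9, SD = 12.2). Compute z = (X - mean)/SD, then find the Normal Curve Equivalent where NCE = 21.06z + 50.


z = (X - mean) / SD = (43 - 72.9) / 12.2
z = -29.9 / 12.2
z = -2.4508
NCE = NCE = 21.06z + 50
Carry z at full precision (z = -29.9 / 12.2) into the conversion:
NCE = 21.06 * (-29.9 / 12.2) + 50 = -629.694 / 12.2 + 50
NCE = -51.6143 + 50
NCE = -1.6143

-1.6143


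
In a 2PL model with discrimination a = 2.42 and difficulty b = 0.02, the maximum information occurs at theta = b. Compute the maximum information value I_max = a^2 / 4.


For 2PL, max info at theta = b = 0.02
I_max = a^2 / 4 = 2.42^2 / 4
= 5.8564 / 4
I_max = 1.4641

1.4641


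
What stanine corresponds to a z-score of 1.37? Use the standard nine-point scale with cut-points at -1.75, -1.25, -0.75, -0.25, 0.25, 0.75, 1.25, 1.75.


Stanine boundaries: [-1.75, -1.25, -0.75, -0.25, 0.25, 0.75, 1.25, 1.75]
z = 1.37
Check each boundary:
  z >= -1.75 -> could be stanine 2
  z >= -1.25 -> could be stanine 3
  z >= -0.75 -> could be stanine 4
  z >= -0.25 -> could be stanine 5
  z >= 0.25 -> could be stanine 6
  z >= 0.75 -> could be stanine 7
  z >= 1.25 -> could be stanine 8
  z < 1.75
Highest qualifying boundary gives stanine = 8

8


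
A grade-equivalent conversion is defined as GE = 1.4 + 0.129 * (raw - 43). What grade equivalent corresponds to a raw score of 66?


raw - median = 66 - 43 = 23
slope * diff = 0.129 * 23 = 2.967
GE = 1.4 + 2.967
GE = 4.367

4.367


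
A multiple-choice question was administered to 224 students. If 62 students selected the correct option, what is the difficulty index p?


Item difficulty p = number correct / total examinees
p = 62 / 224
p = 0.2768

0.2768


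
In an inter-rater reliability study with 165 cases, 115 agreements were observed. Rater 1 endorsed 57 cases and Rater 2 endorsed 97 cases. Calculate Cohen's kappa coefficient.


P_o = 115/165 = 0.69697
P_e = (57*97 + 108*68) / 27225 = 0.472837
kappa = (P_o - P_e) / (1 - P_e)
kappa = (0.69697 - 0.472837) / (1 - 0.472837)
kappa = 0.4252

0.4252


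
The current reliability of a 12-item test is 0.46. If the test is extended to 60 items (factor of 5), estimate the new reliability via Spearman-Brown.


r_new = (n * rxx) / (1 + (n-1) * rxx)
r_new = (5 * 0.46) / (1 + 4 * 0.46)
r_new = 2.3 / 2.84
r_new = 0.8099

0.8099


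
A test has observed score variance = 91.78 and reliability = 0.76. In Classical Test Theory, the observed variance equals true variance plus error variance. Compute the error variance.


var_true = rxx * var_obs = 0.76 * 91.78 = 69.7528
var_error = var_obs - var_true
var_error = 91.78 - 69.7528
var_error = 22.0272

22.0272


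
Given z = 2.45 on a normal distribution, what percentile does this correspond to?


CDF(z) = 0.5 * (1 + erf(z/sqrt(2)))
erf(1.7324) = 0.9857
CDF = 0.9929
Percentile rank = 0.9929 * 100 = 99.29

99.29


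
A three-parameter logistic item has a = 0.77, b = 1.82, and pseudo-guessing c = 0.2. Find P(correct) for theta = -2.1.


logit = 0.77*(-2.1 - 1.82) = -3.0184
P* = 1/(1 + exp(--3.0184)) = 0.0466
P = 0.2 + (1 - 0.2) * 0.0466
P = 0.2373

0.2373


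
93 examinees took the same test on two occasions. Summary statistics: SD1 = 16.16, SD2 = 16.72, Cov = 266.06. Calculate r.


r = cov(X,Y) / (SD_X * SD_Y)
r = 266.06 / (16.16 * 16.72)
r = 266.06 / 270.1952
r = 0.9847

0.9847


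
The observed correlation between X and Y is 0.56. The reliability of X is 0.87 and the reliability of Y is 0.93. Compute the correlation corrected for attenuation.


r_corrected = rxy / sqrt(rxx * ryy)
= 0.56 / sqrt(0.87 * 0.93)
= 0.56 / sqrt(0.8091)
= 0.56 / 0.8995
r_corrected = 0.6226

0.6226


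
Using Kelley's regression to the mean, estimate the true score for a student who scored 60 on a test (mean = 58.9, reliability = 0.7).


T_est = rxx * X + (1 - rxx) * mean
T_est = 0.7 * 60 + 0.3 * 58.9
T_est = 42.0 + 17.67
T_est = 59.67

59.67


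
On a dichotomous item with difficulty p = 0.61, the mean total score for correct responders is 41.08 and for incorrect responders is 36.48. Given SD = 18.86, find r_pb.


q = 1 - p = 0.39
rpb = ((M1 - M0) / SD) * sqrt(p * q)
rpb = ((41.08 - 36.48) / 18.86) * sqrt(0.61 * 0.39)
rpb = 0.119

0.119


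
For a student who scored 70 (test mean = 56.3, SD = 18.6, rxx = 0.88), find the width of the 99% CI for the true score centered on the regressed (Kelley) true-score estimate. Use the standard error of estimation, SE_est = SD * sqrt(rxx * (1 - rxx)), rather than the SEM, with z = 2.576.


True score estimate = 0.88*70 + 0.12*56.3 = 68.356
SE_est = SD * sqrt(rxx * (1 - rxx)) = 18.6 * sqrt(0.88 * 0.12) = 18.6 * sqrt(0.1056) = 6.044285
CI = T_est +/- z * SE_est, so width = 2 * z * SE_est = 2 * 2.576 * 6.044285
Width = 31.1402

31.1402


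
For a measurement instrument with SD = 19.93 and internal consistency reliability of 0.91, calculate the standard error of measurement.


SEM = SD * sqrt(1 - rxx)
SEM = 19.93 * sqrt(1 - 0.91)
SEM = 19.93 * sqrt(0.09) = 19.93 * 0.3
SEM = 5.979

5.979


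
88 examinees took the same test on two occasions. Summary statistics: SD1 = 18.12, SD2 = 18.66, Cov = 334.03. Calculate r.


r = cov(X,Y) / (SD_X * SD_Y)
r = 334.03 / (18.12 * 18.66)
r = 334.03 / 338.1192
r = 0.9879

0.9879


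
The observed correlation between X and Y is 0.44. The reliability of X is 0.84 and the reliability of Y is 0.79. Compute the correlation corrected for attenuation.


r_corrected = rxy / sqrt(rxx * ryy)
= 0.44 / sqrt(0.84 * 0.79)
= 0.44 / sqrt(0.6636)
= 0.44 / 0.814616
r_corrected = 0.5401

0.5401


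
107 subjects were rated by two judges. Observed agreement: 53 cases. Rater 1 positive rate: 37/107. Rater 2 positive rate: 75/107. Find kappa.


P_o = 53/107 = 0.495327
P_e = (37*75 + 70*32) / 11449 = 0.43803
kappa = (P_o - P_e) / (1 - P_e)
kappa = (0.495327 - 0.43803) / (1 - 0.43803)
kappa = 0.102

0.102


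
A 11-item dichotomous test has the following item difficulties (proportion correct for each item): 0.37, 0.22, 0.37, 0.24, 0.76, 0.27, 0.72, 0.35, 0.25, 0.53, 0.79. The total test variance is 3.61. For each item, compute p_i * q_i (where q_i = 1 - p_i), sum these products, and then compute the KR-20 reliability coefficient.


For each item, compute p_i * q_i:
  Item 1: 0.37 * 0.63 = 0.2331
  Item 2: 0.22 * 0.78 = 0.1716
  Item 3: 0.37 * 0.63 = 0.2331
  Item 4: 0.24 * 0.76 = 0.1824
  Item 5: 0.76 * 0.24 = 0.1824
  Item 6: 0.27 * 0.73 = 0.1971
  Item 7: 0.72 * 0.28 = 0.2016
  Item 8: 0.35 * 0.65 = 0.2275
  Item 9: 0.25 * 0.75 = 0.1875
  Item 10: 0.53 * 0.47 = 0.2491
  Item 11: 0.79 * 0.21 = 0.1659
Sum(p_i * q_i) = 0.2331 + 0.1716 + 0.2331 + 0.1824 + 0.1824 + 0.1971 + 0.2016 + 0.2275 + 0.1875 + 0.2491 + 0.1659 = 2.2313
KR-20 = (k/(k-1)) * (1 - Sum(p_i*q_i) / Var_total)
= (11/10) * (1 - 2.2313/3.61)
= 1.1 * 0.3819
KR-20 = 0.4201

0.4201


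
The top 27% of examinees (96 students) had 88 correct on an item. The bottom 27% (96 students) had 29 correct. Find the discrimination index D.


p_upper = 88/96 = 0.9167
p_lower = 29/96 = 0.3021
D = 0.9167 - 0.3021 = 0.6146

0.6146


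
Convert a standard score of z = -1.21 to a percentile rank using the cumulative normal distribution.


CDF(z) = 0.5 * (1 + erf(z/sqrt(2)))
erf(-0.8556) = -0.7737
CDF = 0.1131
Percentile rank = 0.1131 * 100 = 11.31

11.31


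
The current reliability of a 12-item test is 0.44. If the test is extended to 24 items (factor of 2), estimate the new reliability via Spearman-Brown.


r_new = (n * rxx) / (1 + (n-1) * rxx)
r_new = (2 * 0.44) / (1 + 1 * 0.44)
r_new = 0.88 / 1.44
r_new = 0.6111

0.6111


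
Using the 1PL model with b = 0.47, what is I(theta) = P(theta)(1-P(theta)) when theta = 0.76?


P = 1/(1+exp(-(0.76-0.47))) = 0.572
I = P*(1-P) = 0.572 * 0.428
I = 0.2448

0.2448


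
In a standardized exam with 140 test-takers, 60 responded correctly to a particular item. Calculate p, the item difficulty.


Item difficulty p = number correct / total examinees
p = 60 / 140
p = 0.4286

0.4286


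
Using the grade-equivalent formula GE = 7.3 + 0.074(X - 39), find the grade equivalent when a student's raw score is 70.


raw - median = 70 - 39 = 31
slope * diff = 0.074 * 31 = 2.294
GE = 7.3 + 2.294
GE = 9.594

9.594


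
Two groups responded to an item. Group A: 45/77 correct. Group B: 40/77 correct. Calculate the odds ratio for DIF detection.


Odds_A = 45/32 = 1.4062
Odds_B = 40/37 = 1.0811
OR = Odds_A / Odds_B = 1.4062 / 1.0811
Exactly, OR = (45 * 37) / (32 * 40) = 1665 / 1280
OR = 1.3008

1.3008


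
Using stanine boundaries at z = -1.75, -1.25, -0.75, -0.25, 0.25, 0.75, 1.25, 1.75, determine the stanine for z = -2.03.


Stanine boundaries: [-1.75, -1.25, -0.75, -0.25, 0.25, 0.75, 1.25, 1.75]
z = -2.03
Check each boundary:
  z < -1.75
  z < -1.25
  z < -0.75
  z < -0.25
  z < 0.25
  z < 0.75
  z < 1.25
  z < 1.75
Highest qualifying boundary gives stanine = 1

1


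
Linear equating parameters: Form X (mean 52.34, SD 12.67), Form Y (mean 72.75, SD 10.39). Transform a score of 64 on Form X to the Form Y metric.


slope = SD_Y / SD_X = 10.39 / 12.67 ~ 0.82
intercept = mean_Y - slope * mean_X = 72.75 - (10.39 / 12.67) * 52.34 ~ 29.8287
Y = slope * X + intercept. To avoid rounding drift from the rounded slope/intercept, evaluate the equivalent form Y = mean_Y + SD_Y * (X - mean_X) / SD_X at full precision:
Y = 72.75 + 10.39 * (64 - 52.34) / 12.67
Y = 72.75 + 10.39 * 11.66 / 12.67
Y = 72.75 + 121.1474 / 12.67
Y = 72.75 + 9.5618
Y = 82.3118

82.3118


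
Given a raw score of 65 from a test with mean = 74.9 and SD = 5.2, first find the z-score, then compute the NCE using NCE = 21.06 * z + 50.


z = (X - mean) / SD = (65 - 74.9) / 5.2
z = -9.9 / 5.2
z = -1.9038
NCE = NCE = 21.06z + 50
Carry z at full precision (z = -9.9 / 5.2) into the conversion:
NCE = 21.06 * (-9.9 / 5.2) + 50 = -208.494 / 5.2 + 50
NCE = -40.095 + 50
NCE = 9.905

9.905


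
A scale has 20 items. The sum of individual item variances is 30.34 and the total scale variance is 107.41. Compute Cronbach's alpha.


alpha = (k/(k-1)) * (1 - sum(si^2)/s_total^2)
= (20/19) * (1 - 30.34/107.41)
alpha = 0.7553

0.7553


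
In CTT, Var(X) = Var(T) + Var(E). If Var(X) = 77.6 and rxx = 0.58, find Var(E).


var_true = rxx * var_obs = 0.58 * 77.6 = 45.008
var_error = var_obs - var_true
var_error = 77.6 - 45.008
var_error = 32.592

32.592


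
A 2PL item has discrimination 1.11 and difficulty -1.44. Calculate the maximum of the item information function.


For 2PL, max info at theta = b = -1.44
I_max = a^2 / 4 = 1.11^2 / 4
= 1.2321 / 4
I_max = 0.308

0.308


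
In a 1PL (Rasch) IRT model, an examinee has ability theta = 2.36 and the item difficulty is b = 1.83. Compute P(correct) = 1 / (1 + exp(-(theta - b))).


theta - b = 2.36 - 1.83 = 0.53
exp(-(theta - b)) = exp(-0.53) = 0.5886
P = 1 / (1 + 0.5886)
P = 0.6295

0.6295


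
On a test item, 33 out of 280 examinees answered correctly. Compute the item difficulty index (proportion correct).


Item difficulty p = number correct / total examinees
p = 33 / 280
p = 0.1179

0.1179


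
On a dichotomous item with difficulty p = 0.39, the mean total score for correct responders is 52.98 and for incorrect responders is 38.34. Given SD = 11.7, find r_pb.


q = 1 - p = 0.61
rpb = ((M1 - M0) / SD) * sqrt(p * q)
rpb = ((52.98 - 38.34) / 11.7) * sqrt(0.39 * 0.61)
rpb = 0.6103

0.6103


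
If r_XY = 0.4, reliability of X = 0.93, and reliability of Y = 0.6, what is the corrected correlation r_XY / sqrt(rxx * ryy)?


r_corrected = rxy / sqrt(rxx * ryy)
= 0.4 / sqrt(0.93 * 0.6)
= 0.4 / sqrt(0.558)
= 0.4 / 0.746994
r_corrected = 0.5355

0.5355


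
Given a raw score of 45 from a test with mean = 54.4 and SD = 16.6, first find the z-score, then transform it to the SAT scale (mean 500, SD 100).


z = (X - mean) / SD = (45 - 54.4) / 16.6
z = -9.4 / 16.6
z = -0.5663
SAT-scale = SAT = 500 + 100z
Carry z at full precision (z = -9.4 / 16.6) into the conversion:
SAT-scale = 500 + 100 * (-9.4 / 16.6) = 500 + -940 / 16.6
SAT-scale = 500 + -56.6265
SAT-scale = 443.3735

443.3735


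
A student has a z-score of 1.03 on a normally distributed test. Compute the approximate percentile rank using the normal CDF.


CDF(z) = 0.5 * (1 + erf(z/sqrt(2)))
erf(0.7283) = 0.697
CDF = 0.8485
Percentile rank = 0.8485 * 100 = 84.85

84.85


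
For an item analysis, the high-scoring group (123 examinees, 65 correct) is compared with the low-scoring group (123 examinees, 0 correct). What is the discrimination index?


p_upper = 65/123 = 0.5285
p_lower = 0/123 = 0.0
D = 0.5285 - 0.0 = 0.5285

0.5285


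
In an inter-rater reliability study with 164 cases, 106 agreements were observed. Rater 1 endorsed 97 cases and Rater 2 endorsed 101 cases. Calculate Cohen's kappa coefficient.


P_o = 106/164 = 0.646341
P_e = (97*101 + 67*63) / 26896 = 0.521193
kappa = (P_o - P_e) / (1 - P_e)
kappa = (0.646341 - 0.521193) / (1 - 0.521193)
kappa = 0.2614

0.2614


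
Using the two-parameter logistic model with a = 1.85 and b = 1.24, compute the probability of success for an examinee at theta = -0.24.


a*(theta - b) = 1.85 * (-0.24 - 1.24) = -2.738
exp(--2.738) = 15.456
P = 1 / (1 + 15.456)
P = 0.0608

0.0608


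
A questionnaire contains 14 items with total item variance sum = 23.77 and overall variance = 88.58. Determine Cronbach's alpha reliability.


alpha = (k/(k-1)) * (1 - sum(si^2)/s_total^2)
= (14/13) * (1 - 23.77/88.58)
alpha = 0.7879

0.7879


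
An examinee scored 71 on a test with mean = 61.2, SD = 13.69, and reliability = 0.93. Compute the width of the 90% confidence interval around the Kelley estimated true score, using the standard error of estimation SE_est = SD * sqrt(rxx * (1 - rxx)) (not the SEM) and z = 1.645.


True score estimate = 0.93*71 + 0.07*61.2 = 70.314
SE_est = SD * sqrt(rxx * (1 - rxx)) = 13.69 * sqrt(0.93 * 0.07) = 13.69 * sqrt(0.0651) = 3.492963
CI = T_est +/- z * SE_est, so width = 2 * z * SE_est = 2 * 1.645 * 3.492963
Width = 11.4918

11.4918


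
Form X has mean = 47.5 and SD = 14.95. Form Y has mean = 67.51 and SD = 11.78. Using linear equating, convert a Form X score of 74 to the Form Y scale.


slope = SD_Y / SD_X = 11.78 / 14.95 ~ 0.788
intercept = mean_Y - slope * mean_X = 67.51 - (11.78 / 14.95) * 47.5 ~ 30.0819
Y = slope * X + intercept. To avoid rounding drift from the rounded slope/intercept, evaluate the equivalent form Y = mean_Y + SD_Y * (X - mean_X) / SD_X at full precision:
Y = 67.51 + 11.78 * (74 - 47.5) / 14.95
Y = 67.51 + 11.78 * 26.5 / 14.95
Y = 67.51 + 312.17 / 14.95
Y = 67.51 + 20.8809
Y = 88.3909

88.3909


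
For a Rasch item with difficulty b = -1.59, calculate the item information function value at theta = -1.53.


P = 1/(1+exp(-(-1.53--1.59))) = 0.515
I = P*(1-P) = 0.515 * 0.485
I = 0.2498

0.2498


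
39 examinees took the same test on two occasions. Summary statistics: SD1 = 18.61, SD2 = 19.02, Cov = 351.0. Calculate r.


r = cov(X,Y) / (SD_X * SD_Y)
r = 351.0 / (18.61 * 19.02)
r = 351.0 / 353.9622
r = 0.9916

0.9916


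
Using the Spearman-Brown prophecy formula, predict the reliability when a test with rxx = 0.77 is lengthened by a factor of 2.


r_new = (n * rxx) / (1 + (n-1) * rxx)
r_new = (2 * 0.77) / (1 + 1 * 0.77)
r_new = 1.54 / 1.77
r_new = 0.8701

0.8701


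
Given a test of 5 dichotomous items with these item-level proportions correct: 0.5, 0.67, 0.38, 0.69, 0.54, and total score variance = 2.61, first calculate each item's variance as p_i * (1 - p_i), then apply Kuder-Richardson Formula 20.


For each item, compute p_i * q_i:
  Item 1: 0.5 * 0.5 = 0.25
  Item 2: 0.67 * 0.33 = 0.2211
  Item 3: 0.38 * 0.62 = 0.2356
  Item 4: 0.69 * 0.31 = 0.2139
  Item 5: 0.54 * 0.46 = 0.2484
Sum(p_i * q_i) = 0.25 + 0.2211 + 0.2356 + 0.2139 + 0.2484 = 1.169
KR-20 = (k/(k-1)) * (1 - Sum(p_i*q_i) / Var_total)
= (5/4) * (1 - 1.169/2.61)
= 1.25 * 0.5521
KR-20 = 0.6901

0.6901


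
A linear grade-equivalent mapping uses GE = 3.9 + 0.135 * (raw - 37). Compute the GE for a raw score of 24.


raw - median = 24 - 37 = -13
slope * diff = 0.135 * -13 = -1.755
GE = 3.9 + -1.755
GE = 2.145

2.145


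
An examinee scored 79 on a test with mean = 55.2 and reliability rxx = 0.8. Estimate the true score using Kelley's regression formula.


T_est = rxx * X + (1 - rxx) * mean
T_est = 0.8 * 79 + 0.2 * 55.2
T_est = 63.2 + 11.04
T_est = 74.24

74.24


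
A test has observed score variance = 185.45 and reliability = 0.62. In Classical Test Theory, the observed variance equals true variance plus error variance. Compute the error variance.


var_true = rxx * var_obs = 0.62 * 185.45 = 114.979
var_error = var_obs - var_true
var_error = 185.45 - 114.979
var_error = 70.471

70.471


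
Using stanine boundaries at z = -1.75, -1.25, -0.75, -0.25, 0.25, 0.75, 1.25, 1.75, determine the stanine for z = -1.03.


Stanine boundaries: [-1.75, -1.25, -0.75, -0.25, 0.25, 0.75, 1.25, 1.75]
z = -1.03
Check each boundary:
  z >= -1.75 -> could be stanine 2
  z >= -1.25 -> could be stanine 3
  z < -0.75
  z < -0.25
  z < 0.25
  z < 0.75
  z < 1.25
  z < 1.75
Highest qualifying boundary gives stanine = 3

3


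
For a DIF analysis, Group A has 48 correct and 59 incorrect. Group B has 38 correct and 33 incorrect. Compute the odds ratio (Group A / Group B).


Odds_A = 48/59 = 0.8136
Odds_B = 38/33 = 1.1515
OR = Odds_A / Odds_B = 0.8136 / 1.1515
Exactly, OR = (48 * 33) / (59 * 38) = 1584 / 2242
OR = 0.7065

0.7065


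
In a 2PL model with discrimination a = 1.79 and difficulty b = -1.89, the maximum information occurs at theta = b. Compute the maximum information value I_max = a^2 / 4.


For 2PL, max info at theta = b = -1.89
I_max = a^2 / 4 = 1.79^2 / 4
= 3.2041 / 4
I_max = 0.801

0.801


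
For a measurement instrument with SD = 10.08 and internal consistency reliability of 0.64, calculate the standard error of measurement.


SEM = SD * sqrt(1 - rxx)
SEM = 10.08 * sqrt(1 - 0.64)
SEM = 10.08 * sqrt(0.36) = 10.08 * 0.6
SEM = 6.048

6.048


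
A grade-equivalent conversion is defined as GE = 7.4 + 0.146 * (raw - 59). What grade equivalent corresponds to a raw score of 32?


raw - median = 32 - 59 = -27
slope * diff = 0.146 * -27 = -3.942
GE = 7.4 + -3.942
GE = 3.458

3.458


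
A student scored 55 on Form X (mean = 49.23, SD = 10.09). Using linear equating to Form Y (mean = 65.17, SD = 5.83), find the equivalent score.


slope = SD_Y / SD_X = 5.83 / 10.09 ~ 0.5778
intercept = mean_Y - slope * mean_X = 65.17 - (5.83 / 10.09) * 49.23 ~ 36.7249
Y = slope * X + intercept. To avoid rounding drift from the rounded slope/intercept, evaluate the equivalent form Y = mean_Y + SD_Y * (X - mean_X) / SD_X at full precision:
Y = 65.17 + 5.83 * (55 - 49.23) / 10.09
Y = 65.17 + 5.83 * 5.77 / 10.09
Y = 65.17 + 33.6391 / 10.09
Y = 65.17 + 3.3339
Y = 68.5039

68.5039


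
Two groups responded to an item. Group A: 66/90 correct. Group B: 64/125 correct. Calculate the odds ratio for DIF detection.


Odds_A = 66/24 = 2.75
Odds_B = 64/61 = 1.0492
OR = Odds_A / Odds_B = 2.75 / 1.0492
Exactly, OR = (66 * 61) / (24 * 64) = 4026 / 1536
OR = 2.6211

2.6211


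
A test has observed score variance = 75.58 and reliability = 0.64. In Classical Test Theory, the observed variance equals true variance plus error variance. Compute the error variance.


var_true = rxx * var_obs = 0.64 * 75.58 = 48.3712
var_error = var_obs - var_true
var_error = 75.58 - 48.3712
var_error = 27.2088

27.2088


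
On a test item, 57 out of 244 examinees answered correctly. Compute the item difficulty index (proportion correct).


Item difficulty p = number correct / total examinees
p = 57 / 244
p = 0.2336

0.2336


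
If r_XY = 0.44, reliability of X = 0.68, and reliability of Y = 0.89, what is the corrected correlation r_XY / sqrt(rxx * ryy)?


r_corrected = rxy / sqrt(rxx * ryy)
= 0.44 / sqrt(0.68 * 0.89)
= 0.44 / sqrt(0.6052)
= 0.44 / 0.777946
r_corrected = 0.5656

0.5656


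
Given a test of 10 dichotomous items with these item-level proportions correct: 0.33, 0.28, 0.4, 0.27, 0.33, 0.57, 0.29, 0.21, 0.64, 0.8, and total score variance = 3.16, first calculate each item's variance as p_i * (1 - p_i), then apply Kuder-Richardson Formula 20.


For each item, compute p_i * q_i:
  Item 1: 0.33 * 0.67 = 0.2211
  Item 2: 0.28 * 0.72 = 0.2016
  Item 3: 0.4 * 0.6 = 0.24
  Item 4: 0.27 * 0.73 = 0.1971
  Item 5: 0.33 * 0.67 = 0.2211
  Item 6: 0.57 * 0.43 = 0.2451
  Item 7: 0.29 * 0.71 = 0.2059
  Item 8: 0.21 * 0.79 = 0.1659
  Item 9: 0.64 * 0.36 = 0.2304
  Item 10: 0.8 * 0.2 = 0.16
Sum(p_i * q_i) = 0.2211 + 0.2016 + 0.24 + 0.1971 + 0.2211 + 0.2451 + 0.2059 + 0.1659 + 0.2304 + 0.16 = 2.0882
KR-20 = (k/(k-1)) * (1 - Sum(p_i*q_i) / Var_total)
= (10/9) * (1 - 2.0882/3.16)
= 1.1111 * 0.3392
KR-20 = 0.3769

0.3769


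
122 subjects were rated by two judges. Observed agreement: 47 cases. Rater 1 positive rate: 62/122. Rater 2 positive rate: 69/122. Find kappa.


P_o = 47/122 = 0.385246
P_e = (62*69 + 60*53) / 14884 = 0.501075
kappa = (P_o - P_e) / (1 - P_e)
kappa = (0.385246 - 0.501075) / (1 - 0.501075)
kappa = -0.2322

-0.2322


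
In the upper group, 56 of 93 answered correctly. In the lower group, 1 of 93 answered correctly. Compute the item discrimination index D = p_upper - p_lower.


p_upper = 56/93 = 0.6022
p_lower = 1/93 = 0.0108
D = 0.6022 - 0.0108 = 0.5914

0.5914


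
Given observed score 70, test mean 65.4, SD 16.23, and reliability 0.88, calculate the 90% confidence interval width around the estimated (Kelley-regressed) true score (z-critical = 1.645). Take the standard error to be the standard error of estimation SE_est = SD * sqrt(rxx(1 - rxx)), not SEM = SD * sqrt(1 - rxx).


True score estimate = 0.88*70 + 0.12*65.4 = 69.448
SE_est = SD * sqrt(rxx * (1 - rxx)) = 16.23 * sqrt(0.88 * 0.12) = 16.23 * sqrt(0.1056) = 5.274126
CI = T_est +/- z * SE_est, so width = 2 * z * SE_est = 2 * 1.645 * 5.274126
Width = 17.3519

17.3519


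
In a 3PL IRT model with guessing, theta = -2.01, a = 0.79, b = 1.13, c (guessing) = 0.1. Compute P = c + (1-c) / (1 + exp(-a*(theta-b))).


logit = 0.79*(-2.01 - 1.13) = -2.4806
P* = 1/(1 + exp(--2.4806)) = 0.0772
P = 0.1 + (1 - 0.1) * 0.0772
P = 0.1695

0.1695


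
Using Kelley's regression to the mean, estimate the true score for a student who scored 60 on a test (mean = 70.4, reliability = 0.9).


T_est = rxx * X + (1 - rxx) * mean
T_est = 0.9 * 60 + 0.1 * 70.4
T_est = 54.0 + 7.04
T_est = 61.04

61.04


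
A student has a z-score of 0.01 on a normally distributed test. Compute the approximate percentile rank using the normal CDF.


CDF(z) = 0.5 * (1 + erf(z/sqrt(2)))
erf(0.0071) = 0.008
CDF = 0.504
Percentile rank = 0.504 * 100 = 50.4

50.4


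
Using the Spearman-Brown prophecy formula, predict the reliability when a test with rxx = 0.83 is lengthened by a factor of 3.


r_new = (n * rxx) / (1 + (n-1) * rxx)
r_new = (3 * 0.83) / (1 + 2 * 0.83)
r_new = 2.49 / 2.66
r_new = 0.9361

0.9361


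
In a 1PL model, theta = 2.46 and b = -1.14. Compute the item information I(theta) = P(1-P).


P = 1/(1+exp(-(2.46--1.14))) = 0.9734
I = P*(1-P) = 0.9734 * 0.0266
I = 0.0259

0.0259


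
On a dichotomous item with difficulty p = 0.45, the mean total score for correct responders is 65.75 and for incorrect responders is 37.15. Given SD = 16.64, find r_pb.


q = 1 - p = 0.55
rpb = ((M1 - M0) / SD) * sqrt(p * q)
rpb = ((65.75 - 37.15) / 16.64) * sqrt(0.45 * 0.55)
rpb = 0.8551

0.8551


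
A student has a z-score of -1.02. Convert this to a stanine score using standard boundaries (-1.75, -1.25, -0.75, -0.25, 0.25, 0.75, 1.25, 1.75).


Stanine boundaries: [-1.75, -1.25, -0.75, -0.25, 0.25, 0.75, 1.25, 1.75]
z = -1.02
Check each boundary:
  z >= -1.75 -> could be stanine 2
  z >= -1.25 -> could be stanine 3
  z < -0.75
  z < -0.25
  z < 0.25
  z < 0.75
  z < 1.25
  z < 1.75
Highest qualifying boundary gives stanine = 3

3


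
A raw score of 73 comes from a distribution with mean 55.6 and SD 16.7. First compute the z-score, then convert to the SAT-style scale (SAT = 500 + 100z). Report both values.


z = (X - mean) / SD = (73 - 55.6) / 16.7
z = 17.4 / 16.7
z = 1.0419
SAT-scale = SAT = 500 + 100z
Carry z at full precision (z = 17.4 / 16.7) into the conversion:
SAT-scale = 500 + 100 * (17.4 / 16.7) = 500 + 1740 / 16.7
SAT-scale = 500 + 104.1916
SAT-scale = 604.1916

604.1916


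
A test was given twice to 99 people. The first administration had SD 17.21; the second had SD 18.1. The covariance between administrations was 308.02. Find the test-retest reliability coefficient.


r = cov(X,Y) / (SD_X * SD_Y)
r = 308.02 / (17.21 * 18.1)
r = 308.02 / 311.501
r = 0.9888

0.9888


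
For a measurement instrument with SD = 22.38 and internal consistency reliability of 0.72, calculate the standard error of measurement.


SEM = SD * sqrt(1 - rxx)
SEM = 22.38 * sqrt(1 - 0.72)
SEM = 22.38 * sqrt(0.28) = 22.38 * 0.52915
SEM = 11.8424

11.8424


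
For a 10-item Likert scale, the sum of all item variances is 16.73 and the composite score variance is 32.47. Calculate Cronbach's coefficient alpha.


alpha = (k/(k-1)) * (1 - sum(si^2)/s_total^2)
= (10/9) * (1 - 16.73/32.47)
alpha = 0.5386

0.5386


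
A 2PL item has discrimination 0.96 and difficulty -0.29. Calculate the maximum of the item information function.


For 2PL, max info at theta = b = -0.29
I_max = a^2 / 4 = 0.96^2 / 4
= 0.9216 / 4
I_max = 0.2304

0.2304


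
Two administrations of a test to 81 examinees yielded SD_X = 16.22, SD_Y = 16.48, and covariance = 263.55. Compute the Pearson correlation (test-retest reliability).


r = cov(X,Y) / (SD_X * SD_Y)
r = 263.55 / (16.22 * 16.48)
r = 263.55 / 267.3056
r = 0.986

0.986


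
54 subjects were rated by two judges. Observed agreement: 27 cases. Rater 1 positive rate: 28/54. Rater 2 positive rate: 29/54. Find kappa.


P_o = 27/54 = 0.5
P_e = (28*29 + 26*25) / 2916 = 0.501372
kappa = (P_o - P_e) / (1 - P_e)
kappa = (0.5 - 0.501372) / (1 - 0.501372)
kappa = -0.0028

-0.0028


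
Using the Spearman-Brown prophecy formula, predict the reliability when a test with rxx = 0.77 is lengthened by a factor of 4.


r_new = (n * rxx) / (1 + (n-1) * rxx)
r_new = (4 * 0.77) / (1 + 3 * 0.77)
r_new = 3.08 / 3.31
r_new = 0.9305

0.9305


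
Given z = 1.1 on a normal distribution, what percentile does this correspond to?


CDF(z) = 0.5 * (1 + erf(z/sqrt(2)))
erf(0.7778) = 0.7287
CDF = 0.8643
Percentile rank = 0.8643 * 100 = 86.43

86.43


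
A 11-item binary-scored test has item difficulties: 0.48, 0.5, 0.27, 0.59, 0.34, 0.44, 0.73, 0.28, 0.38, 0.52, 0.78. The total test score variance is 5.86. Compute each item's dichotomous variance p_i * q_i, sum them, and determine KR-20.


For each item, compute p_i * q_i:
  Item 1: 0.48 * 0.52 = 0.2496
  Item 2: 0.5 * 0.5 = 0.25
  Item 3: 0.27 * 0.73 = 0.1971
  Item 4: 0.59 * 0.41 = 0.2419
  Item 5: 0.34 * 0.66 = 0.2244
  Item 6: 0.44 * 0.56 = 0.2464
  Item 7: 0.73 * 0.27 = 0.1971
  Item 8: 0.28 * 0.72 = 0.2016
  Item 9: 0.38 * 0.62 = 0.2356
  Item 10: 0.52 * 0.48 = 0.2496
  Item 11: 0.78 * 0.22 = 0.1716
Sum(p_i * q_i) = 0.2496 + 0.25 + 0.1971 + 0.2419 + 0.2244 + 0.2464 + 0.1971 + 0.2016 + 0.2356 + 0.2496 + 0.1716 = 2.4649
KR-20 = (k/(k-1)) * (1 - Sum(p_i*q_i) / Var_total)
= (11/10) * (1 - 2.4649/5.86)
= 1.1 * 0.5794
KR-20 = 0.6373

0.6373


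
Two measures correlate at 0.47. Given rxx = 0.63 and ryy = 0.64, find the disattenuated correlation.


r_corrected = rxy / sqrt(rxx * ryy)
= 0.47 / sqrt(0.63 * 0.64)
= 0.47 / sqrt(0.4032)
= 0.47 / 0.63498
r_corrected = 0.7402

0.7402


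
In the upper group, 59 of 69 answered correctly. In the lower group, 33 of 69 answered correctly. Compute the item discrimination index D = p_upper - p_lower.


p_upper = 59/69 = 0.8551
p_lower = 33/69 = 0.4783
D = 0.8551 - 0.4783 = 0.3768

0.3768


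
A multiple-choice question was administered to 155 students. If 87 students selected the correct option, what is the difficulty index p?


Item difficulty p = number correct / total examinees
p = 87 / 155
p = 0.5613

0.5613


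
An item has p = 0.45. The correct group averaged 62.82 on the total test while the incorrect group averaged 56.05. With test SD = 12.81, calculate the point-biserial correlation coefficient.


q = 1 - p = 0.55
rpb = ((M1 - M0) / SD) * sqrt(p * q)
rpb = ((62.82 - 56.05) / 12.81) * sqrt(0.45 * 0.55)
rpb = 0.2629

0.2629


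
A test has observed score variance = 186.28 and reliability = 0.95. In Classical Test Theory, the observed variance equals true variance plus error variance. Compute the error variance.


var_true = rxx * var_obs = 0.95 * 186.28 = 176.966
var_error = var_obs - var_true
var_error = 186.28 - 176.966
var_error = 9.314

9.314


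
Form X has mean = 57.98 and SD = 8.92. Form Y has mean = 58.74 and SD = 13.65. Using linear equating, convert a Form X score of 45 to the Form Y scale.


slope = SD_Y / SD_X = 13.65 / 8.92 ~ 1.5303
intercept = mean_Y - slope * mean_X = 58.74 - (13.65 / 8.92) * 57.98 ~ -29.985
Y = slope * X + intercept. To avoid rounding drift from the rounded slope/intercept, evaluate the equivalent form Y = mean_Y + SD_Y * (X - mean_X) / SD_X at full precision:
Y = 58.74 + 13.65 * (45 - 57.98) / 8.92
Y = 58.74 - 13.65 * 12.98 / 8.92
Y = 58.74 - 177.177 / 8.92
Y = 58.74 - 19.8629
Y = 38.8771

38.8771


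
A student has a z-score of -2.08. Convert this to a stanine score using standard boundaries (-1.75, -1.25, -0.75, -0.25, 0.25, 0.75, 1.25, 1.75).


Stanine boundaries: [-1.75, -1.25, -0.75, -0.25, 0.25, 0.75, 1.25, 1.75]
z = -2.08
Check each boundary:
  z < -1.75
  z < -1.25
  z < -0.75
  z < -0.25
  z < 0.25
  z < 0.75
  z < 1.25
  z < 1.75
Highest qualifying boundary gives stanine = 1

1


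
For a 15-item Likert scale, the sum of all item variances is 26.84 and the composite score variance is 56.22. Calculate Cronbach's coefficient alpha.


alpha = (k/(k-1)) * (1 - sum(si^2)/s_total^2)
= (15/14) * (1 - 26.84/56.22)
alpha = 0.5599

0.5599


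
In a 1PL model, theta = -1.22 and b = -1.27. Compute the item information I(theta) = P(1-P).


P = 1/(1+exp(-(-1.22--1.27))) = 0.5125
I = P*(1-P) = 0.5125 * 0.4875
I = 0.2498

0.2498


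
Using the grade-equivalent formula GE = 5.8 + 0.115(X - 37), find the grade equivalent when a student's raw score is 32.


raw - median = 32 - 37 = -5
slope * diff = 0.115 * -5 = -0.575
GE = 5.8 + -0.575
GE = 5.225

5.225


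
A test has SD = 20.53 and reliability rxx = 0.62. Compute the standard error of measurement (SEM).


SEM = SD * sqrt(1 - rxx)
SEM = 20.53 * sqrt(1 - 0.62)
SEM = 20.53 * sqrt(0.38) = 20.53 * 0.616441
SEM = 12.6555

12.6555


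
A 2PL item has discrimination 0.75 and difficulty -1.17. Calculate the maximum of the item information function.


For 2PL, max info at theta = b = -1.17
I_max = a^2 / 4 = 0.75^2 / 4
= 0.5625 / 4
I_max = 0.1406

0.1406


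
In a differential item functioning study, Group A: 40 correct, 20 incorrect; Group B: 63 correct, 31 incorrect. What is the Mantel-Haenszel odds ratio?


Odds_A = 40/20 = 2.0
Odds_B = 63/31 = 2.0323
OR = Odds_A / Odds_B = 2.0 / 2.0323
Exactly, OR = (40 * 31) / (20 * 63) = 1240 / 1260
OR = 0.9841

0.9841


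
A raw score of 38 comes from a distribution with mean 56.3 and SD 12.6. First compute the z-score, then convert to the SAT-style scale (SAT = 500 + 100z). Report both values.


z = (X - mean) / SD = (38 - 56.3) / 12.6
z = -18.3 / 12.6
z = -1.4524
SAT-scale = SAT = 500 + 100z
Carry z at full precision (z = -18.3 / 12.6) into the conversion:
SAT-scale = 500 + 100 * (-18.3 / 12.6) = 500 + -1830 / 12.6
SAT-scale = 500 + -145.2381
SAT-scale = 354.7619

354.7619


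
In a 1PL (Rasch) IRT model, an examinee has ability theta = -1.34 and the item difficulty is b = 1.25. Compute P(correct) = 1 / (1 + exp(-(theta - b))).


theta - b = -1.34 - 1.25 = -2.59
exp(-(theta - b)) = exp(2.59) = 13.3298
P = 1 / (1 + 13.3298)
P = 0.0698

0.0698


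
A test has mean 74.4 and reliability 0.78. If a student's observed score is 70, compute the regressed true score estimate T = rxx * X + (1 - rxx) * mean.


T_est = rxx * X + (1 - rxx) * mean
T_est = 0.78 * 70 + 0.22 * 74.4
T_est = 54.6 + 16.368
T_est = 70.968

70.968


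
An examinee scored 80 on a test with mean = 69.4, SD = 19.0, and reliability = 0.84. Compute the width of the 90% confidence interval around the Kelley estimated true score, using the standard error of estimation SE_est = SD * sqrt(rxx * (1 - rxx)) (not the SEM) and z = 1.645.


True score estimate = 0.84*80 + 0.16*69.4 = 78.304
SE_est = SD * sqrt(rxx * (1 - rxx)) = 19.0 * sqrt(0.84 * 0.16) = 19.0 * sqrt(0.1344) = 6.965515
CI = T_est +/- z * SE_est, so width = 2 * z * SE_est = 2 * 1.645 * 6.965515
Width = 22.9165

22.9165


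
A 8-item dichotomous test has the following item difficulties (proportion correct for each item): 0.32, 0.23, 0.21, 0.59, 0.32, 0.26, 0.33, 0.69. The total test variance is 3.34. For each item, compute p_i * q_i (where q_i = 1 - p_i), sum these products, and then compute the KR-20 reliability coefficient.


For each item, compute p_i * q_i:
  Item 1: 0.32 * 0.68 = 0.2176
  Item 2: 0.23 * 0.77 = 0.1771
  Item 3: 0.21 * 0.79 = 0.1659
  Item 4: 0.59 * 0.41 = 0.2419
  Item 5: 0.32 * 0.68 = 0.2176
  Item 6: 0.26 * 0.74 = 0.1924
  Item 7: 0.33 * 0.67 = 0.2211
  Item 8: 0.69 * 0.31 = 0.2139
Sum(p_i * q_i) = 0.2176 + 0.1771 + 0.1659 + 0.2419 + 0.2176 + 0.1924 + 0.2211 + 0.2139 = 1.6475
KR-20 = (k/(k-1)) * (1 - Sum(p_i*q_i) / Var_total)
= (8/7) * (1 - 1.6475/3.34)
= 1.1429 * 0.5067
KR-20 = 0.5791

0.5791


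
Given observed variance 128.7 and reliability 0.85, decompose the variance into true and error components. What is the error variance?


var_true = rxx * var_obs = 0.85 * 128.7 = 109.395
var_error = var_obs - var_true
var_error = 128.7 - 109.395
var_error = 19.305

19.305


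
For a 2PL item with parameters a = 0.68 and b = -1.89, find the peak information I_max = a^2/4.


For 2PL, max info at theta = b = -1.89
I_max = a^2 / 4 = 0.68^2 / 4
= 0.4624 / 4
I_max = 0.1156

0.1156


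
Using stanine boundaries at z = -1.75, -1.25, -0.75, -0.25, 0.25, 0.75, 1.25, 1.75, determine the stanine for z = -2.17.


Stanine boundaries: [-1.75, -1.25, -0.75, -0.25, 0.25, 0.75, 1.25, 1.75]
z = -2.17
Check each boundary:
  z < -1.75
  z < -1.25
  z < -0.75
  z < -0.25
  z < 0.25
  z < 0.75
  z < 1.25
  z < 1.75
Highest qualifying boundary gives stanine = 1

1


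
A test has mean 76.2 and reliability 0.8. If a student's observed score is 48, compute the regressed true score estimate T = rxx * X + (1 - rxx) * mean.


T_est = rxx * X + (1 - rxx) * mean
T_est = 0.8 * 48 + 0.2 * 76.2
T_est = 38.4 + 15.24
T_est = 53.64

53.64


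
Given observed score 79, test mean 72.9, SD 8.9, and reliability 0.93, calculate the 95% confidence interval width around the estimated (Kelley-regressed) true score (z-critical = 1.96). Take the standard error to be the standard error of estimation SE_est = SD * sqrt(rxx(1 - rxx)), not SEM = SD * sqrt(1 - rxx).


True score estimate = 0.93*79 + 0.07*72.9 = 78.573
SE_est = SD * sqrt(rxx * (1 - rxx)) = 8.9 * sqrt(0.93 * 0.07) = 8.9 * sqrt(0.0651) = 2.270808
CI = T_est +/- z * SE_est, so width = 2 * z * SE_est = 2 * 1.96 * 2.270808
Width = 8.9016

8.9016


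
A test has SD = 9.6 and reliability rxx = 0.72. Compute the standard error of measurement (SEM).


SEM = SD * sqrt(1 - rxx)
SEM = 9.6 * sqrt(1 - 0.72)
SEM = 9.6 * sqrt(0.28) = 9.6 * 0.52915
SEM = 5.0798

5.0798


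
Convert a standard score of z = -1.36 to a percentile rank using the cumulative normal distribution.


CDF(z) = 0.5 * (1 + erf(z/sqrt(2)))
erf(-0.9617) = -0.8262
CDF = 0.0869
Percentile rank = 0.0869 * 100 = 8.69

8.69


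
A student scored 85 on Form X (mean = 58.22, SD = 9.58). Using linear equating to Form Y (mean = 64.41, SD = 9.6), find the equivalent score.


slope = SD_Y / SD_X = 9.6 / 9.58 ~ 1.0021
intercept = mean_Y - slope * mean_X = 64.41 - (9.6 / 9.58) * 58.22 ~ 6.0685
Y = slope * X + intercept. To avoid rounding drift from the rounded slope/intercept, evaluate the equivalent form Y = mean_Y + SD_Y * (X - mean_X) / SD_X at full precision:
Y = 64.41 + 9.6 * (85 - 58.22) / 9.58
Y = 64.41 + 9.6 * 26.78 / 9.58
Y = 64.41 + 257.088 / 9.58
Y = 64.41 + 26.8359
Y = 91.2459

91.2459


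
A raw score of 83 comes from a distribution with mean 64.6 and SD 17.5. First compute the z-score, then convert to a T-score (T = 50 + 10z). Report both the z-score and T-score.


z = (X - mean) / SD = (83 - 64.6) / 17.5
z = 18.4 / 17.5
z = 1.0514
T-score = T = 50 + 10z
Carry z at full precision (z = 18.4 / 17.5) into the conversion:
T-score = 50 + 10 * (18.4 / 17.5) = 50 + 184 / 17.5
T-score = 50 + 10.5143
T-score = 60.5143

60.5143


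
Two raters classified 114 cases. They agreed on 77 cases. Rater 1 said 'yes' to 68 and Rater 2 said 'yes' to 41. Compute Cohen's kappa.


P_o = 77/114 = 0.675439
P_e = (68*41 + 46*73) / 12996 = 0.472915
kappa = (P_o - P_e) / (1 - P_e)
kappa = (0.675439 - 0.472915) / (1 - 0.472915)
kappa = 0.3842

0.3842


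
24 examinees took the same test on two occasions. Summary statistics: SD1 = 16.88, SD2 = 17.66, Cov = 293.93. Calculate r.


r = cov(X,Y) / (SD_X * SD_Y)
r = 293.93 / (16.88 * 17.66)
r = 293.93 / 298.1008
r = 0.986

0.986


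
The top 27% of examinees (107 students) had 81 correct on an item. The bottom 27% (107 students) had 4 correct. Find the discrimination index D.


p_upper = 81/107 = 0.757
p_lower = 4/107 = 0.0374
D = 0.757 - 0.0374 = 0.7196

0.7196


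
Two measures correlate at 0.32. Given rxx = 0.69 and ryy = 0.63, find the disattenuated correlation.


r_corrected = rxy / sqrt(rxx * ryy)
= 0.32 / sqrt(0.69 * 0.63)
= 0.32 / sqrt(0.4347)
= 0.32 / 0.659318
r_corrected = 0.4854

0.4854


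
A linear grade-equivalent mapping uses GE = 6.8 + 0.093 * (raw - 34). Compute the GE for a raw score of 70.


raw - median = 70 - 34 = 36
slope * diff = 0.093 * 36 = 3.348
GE = 6.8 + 3.348
GE = 10.148

10.148


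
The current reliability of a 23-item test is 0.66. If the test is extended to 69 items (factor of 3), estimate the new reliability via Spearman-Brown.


r_new = (n * rxx) / (1 + (n-1) * rxx)
r_new = (3 * 0.66) / (1 + 2 * 0.66)
r_new = 1.98 / 2.32
r_new = 0.8534

0.8534


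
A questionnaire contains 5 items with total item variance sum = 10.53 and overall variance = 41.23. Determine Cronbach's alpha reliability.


alpha = (k/(k-1)) * (1 - sum(si^2)/s_total^2)
= (5/4) * (1 - 10.53/41.23)
alpha = 0.9308

0.9308


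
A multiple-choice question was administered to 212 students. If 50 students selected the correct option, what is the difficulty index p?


Item difficulty p = number correct / total examinees
p = 50 / 212
p = 0.2358

0.2358


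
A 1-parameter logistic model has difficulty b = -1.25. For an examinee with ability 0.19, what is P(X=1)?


theta - b = 0.19 - -1.25 = 1.44
exp(-(theta - b)) = exp(-1.44) = 0.2369
P = 1 / (1 + 0.2369)
P = 0.8085

0.8085


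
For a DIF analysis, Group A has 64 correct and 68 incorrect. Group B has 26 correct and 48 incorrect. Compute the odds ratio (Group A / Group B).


Odds_A = 64/68 = 0.9412
Odds_B = 26/48 = 0.5417
OR = Odds_A / Odds_B = 0.9412 / 0.5417
Exactly, OR = (64 * 48) / (68 * 26) = 3072 / 1768
OR = 1.7376

1.7376


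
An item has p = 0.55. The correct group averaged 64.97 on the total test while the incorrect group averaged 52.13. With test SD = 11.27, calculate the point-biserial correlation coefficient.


q = 1 - p = 0.45
rpb = ((M1 - M0) / SD) * sqrt(p * q)
rpb = ((64.97 - 52.13) / 11.27) * sqrt(0.55 * 0.45)
rpb = 0.5668

0.5668


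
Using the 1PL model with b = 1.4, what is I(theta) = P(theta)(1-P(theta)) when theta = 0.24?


P = 1/(1+exp(-(0.24-1.4))) = 0.2387
I = P*(1-P) = 0.2387 * 0.7613
I = 0.1817

0.1817
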